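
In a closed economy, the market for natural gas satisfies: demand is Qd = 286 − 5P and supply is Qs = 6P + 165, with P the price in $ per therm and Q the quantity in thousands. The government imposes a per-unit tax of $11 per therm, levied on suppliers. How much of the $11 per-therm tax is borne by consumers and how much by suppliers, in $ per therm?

Before the tax: set 286 − 5P = 6P + 165 → P* = $11, Q* = 231.
With the tax collected from suppliers, supply shifts: Qs = 6(P − 11) + 165.
New equilibrium: consumers pay $17, suppliers receive $6, Q = 201. (Wedge: Pb − Ps = 11.)
Burden on consumers: $6; on suppliers: $5. (They sum to $11.)
The less price-elastic side of the market bears the larger share of a per-unit tax.

Consumers bear $6 per therm; suppliers bear $5 per therm.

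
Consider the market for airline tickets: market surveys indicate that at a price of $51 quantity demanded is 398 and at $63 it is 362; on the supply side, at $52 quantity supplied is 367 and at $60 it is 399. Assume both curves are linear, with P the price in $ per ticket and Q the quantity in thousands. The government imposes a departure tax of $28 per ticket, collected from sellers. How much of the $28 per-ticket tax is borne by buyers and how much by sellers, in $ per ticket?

Demand slope: (362 − 398)/(63 − 51) = -3, so Qd = 551 − 3P.
Supply slope: (399 − 367)/(60 − 52) = 4, so Qs = 4P + 159.
Before the tax: set 551 − 3P = 4P + 159 → P* = $56, Q* = 383.
With the tax collected from sellers, supply shifts: Qs = 4(P − 28) + 159.
Solving gives Q = 335 with buyers paying $72 and sellers receiving $44 (the $28 wedge).
Burden on buyers: $16; on sellers: $12. (They sum to $28.)

Buyers bear $16 per ticket; sellers bear $12 per ticket.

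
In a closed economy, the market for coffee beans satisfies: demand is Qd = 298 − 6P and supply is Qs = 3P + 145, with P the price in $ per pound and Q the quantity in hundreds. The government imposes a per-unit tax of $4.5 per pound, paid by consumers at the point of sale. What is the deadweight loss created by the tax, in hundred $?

Before the tax: set 298 − 6P = 3P + 145 → P* = $17, Q* = 196.
With the tax collected from consumers, demand (in seller-price terms) shifts: Qd = 298 − 6(P + 4.5).
New equilibrium: consumers pay $18.5, sellers receive $14, Q = 187. (Wedge: Pb − Ps = 4.5.)
Quantity falls by |ΔQ| = |196 − 187| = 9.
DWL = ½ · t · |ΔQ| = ½ · 4.5 · 9 = $20.25.

Deadweight loss = $20.25 hundred.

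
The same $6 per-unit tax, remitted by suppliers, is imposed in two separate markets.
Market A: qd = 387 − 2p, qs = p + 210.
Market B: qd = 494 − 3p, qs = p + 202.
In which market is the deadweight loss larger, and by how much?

Market A: pre-tax p* = $59, q* = 269; post-tax q = 265; deadweight loss = $12.
Market B: pre-tax p* = $73, q* = 275; post-tax q = 270.5; deadweight loss = $13.5.
Difference: $12 vs $13.5 → market B is larger by $1.5.

Market B, by $1.5.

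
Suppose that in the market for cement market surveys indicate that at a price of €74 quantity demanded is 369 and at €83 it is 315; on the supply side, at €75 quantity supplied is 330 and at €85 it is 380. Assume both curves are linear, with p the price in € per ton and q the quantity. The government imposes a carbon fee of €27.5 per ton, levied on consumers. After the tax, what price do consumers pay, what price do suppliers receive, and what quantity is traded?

Consumers pay €90.5; suppliers receive €63; quantity = 270.

Demand slope: (315 − 369)/(83 − 74) = -6, so qd = 813 − 6p.
Supply slope: (380 − 330)/(85 − 75) = 5, so qs = 5p − 45.
Without the tax, 813 − 6p = 5p − 45 gives 11p = 858, so p* = €78 and q* = 345.
With the tax collected from consumers, demand (in seller-price terms) shifts: qd = 813 − 6(p + 27.5).
New equilibrium: consumers pay €90.5, suppliers receive €63, q = 270. (Wedge: pb − ps = 27.5.)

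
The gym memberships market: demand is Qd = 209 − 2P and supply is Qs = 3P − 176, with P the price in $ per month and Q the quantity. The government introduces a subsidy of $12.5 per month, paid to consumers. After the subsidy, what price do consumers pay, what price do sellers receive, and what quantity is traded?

Consumers pay $69.5; sellers receive $82; quantity = 70.

Without the subsidy, 209 − 2P = 3P − 176 gives 5P = 385, so P* = $77 and Q* = 55.
With a per-unit subsidy paid to consumers, each effectively pays P − 12.5, so demand becomes Qd = 209 − 2(P − 12.5).
New equilibrium: consumers pay $69.5, sellers receive $82, Q = 70. (Wedge: Pb − Ps = −12.5.)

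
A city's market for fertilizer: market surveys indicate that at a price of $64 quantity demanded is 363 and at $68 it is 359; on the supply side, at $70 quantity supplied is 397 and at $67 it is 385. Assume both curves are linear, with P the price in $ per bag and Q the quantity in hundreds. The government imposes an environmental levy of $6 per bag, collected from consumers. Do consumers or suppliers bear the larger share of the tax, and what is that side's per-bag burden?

Consumers bear the larger share: $4.8 per bag.

Demand slope: (359 − 363)/(68 − 64) = -1, so Qd = 427 − P.
Supply slope: (385 − 397)/(67 − 70) = 4, so Qs = 4P + 117.
Without the tax, 427 − P = 4P + 117 gives 5P = 310, so P* = $62 and Q* = 365.
With the tax collected from consumers, demand (in seller-price terms) shifts: Qd = 427 − (P + 6).
New equilibrium: consumers pay $66.8, suppliers receive $60.8, Q = 360.2. (Wedge: Pb − Ps = 6.)
Per-bag burden: consumers $4.8, suppliers $1.2.
Consumers take the larger share because demand is less price-elastic here (demand slope 1 vs supply slope 4).
The less price-elastic side of the market bears the larger share of a per-unit tax.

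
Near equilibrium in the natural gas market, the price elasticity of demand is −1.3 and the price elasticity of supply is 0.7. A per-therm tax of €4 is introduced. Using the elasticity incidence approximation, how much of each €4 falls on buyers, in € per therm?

Incidence ratio: buyers' share ≈ εs / (εs + |εd|) = 0.7 / (0.7 + 1.3) = 0.35.
So buyers bear ≈ 0.35 × €4 = €1.4; sellers bear €2.6.

Buyers bear ≈ €1.4 per therm.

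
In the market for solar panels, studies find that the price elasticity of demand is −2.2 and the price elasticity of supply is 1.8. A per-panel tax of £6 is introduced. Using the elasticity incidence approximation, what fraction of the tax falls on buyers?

Incidence ratio: buyers' share ≈ εs / (εs + |εd|) = 1.8 / (1.8 + 2.2) = 0.45.
Supply is the less elastic side, so buyers bear the smaller share.

Buyers' share ≈ 0.45.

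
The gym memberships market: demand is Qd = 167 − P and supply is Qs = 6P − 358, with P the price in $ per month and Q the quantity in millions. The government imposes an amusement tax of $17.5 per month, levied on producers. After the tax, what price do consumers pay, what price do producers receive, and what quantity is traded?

Before the tax: set 167 − P = 6P − 358 → P* = $75, Q* = 92.
With the tax collected from producers, supply shifts: Qs = 6(P − 17.5) − 358.
New equilibrium: consumers pay $90, producers receive $72.5, Q = 77. (Wedge: Pb − Ps = 17.5.)
The less price-elastic side of the market bears the larger share of a per-unit tax.

Consumers pay $90; producers receive $72.5; quantity = 77.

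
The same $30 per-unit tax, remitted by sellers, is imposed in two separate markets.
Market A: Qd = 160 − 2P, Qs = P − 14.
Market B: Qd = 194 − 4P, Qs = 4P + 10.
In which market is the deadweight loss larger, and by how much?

Market B, by $600.

Market A: pre-tax P* = $58, Q* = 44; post-tax Q = 24; deadweight loss = $300.
Market B: pre-tax P* = $23, Q* = 102; post-tax Q = 42; deadweight loss = $900.
Difference: $300 vs $900 → market B is larger by $600.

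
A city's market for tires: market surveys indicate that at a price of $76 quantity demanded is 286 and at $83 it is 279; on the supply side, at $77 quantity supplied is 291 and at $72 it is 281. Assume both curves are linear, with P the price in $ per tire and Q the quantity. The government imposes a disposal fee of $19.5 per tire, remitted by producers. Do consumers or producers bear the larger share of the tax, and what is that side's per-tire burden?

Demand slope: (279 − 286)/(83 − 76) = -1, so Qd = 362 − P.
Supply slope: (281 − 291)/(72 − 77) = 2, so Qs = 2P + 137.
Before the tax: set 362 − P = 2P + 137 → P* = $75, Q* = 287.
With the tax collected from producers, supply shifts: Qs = 2(P − 19.5) + 137.
New equilibrium: consumers pay $88, producers receive $68.5, Q = 274. (Wedge: Pb − Ps = 19.5.)
Per-tire burden: consumers $13, producers $6.5.
Consumers take the larger share because demand is less price-elastic here (demand slope 1 vs supply slope 2).

Consumers bear the larger share: $13 per tire.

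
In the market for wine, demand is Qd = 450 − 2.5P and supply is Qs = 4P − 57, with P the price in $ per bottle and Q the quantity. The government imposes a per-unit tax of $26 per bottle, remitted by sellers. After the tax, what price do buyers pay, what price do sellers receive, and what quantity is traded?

Before the tax: set 450 − 2.5P = 4P − 57 → P* = $78, Q* = 255.
With the tax collected from sellers, supply shifts: Qs = 4(P − 26) − 57.
Solving gives Q = 215 with buyers paying $94 and sellers receiving $68 (the $26 wedge).
The less price-elastic side of the market bears the larger share of a per-unit tax.

Buyers pay $94; sellers receive $68; quantity = 215.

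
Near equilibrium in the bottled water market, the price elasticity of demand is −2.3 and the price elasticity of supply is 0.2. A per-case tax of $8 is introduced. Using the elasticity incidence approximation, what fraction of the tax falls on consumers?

Incidence ratio: consumers' share ≈ εs / (εs + |εd|) = 0.2 / (0.2 + 2.3) = 0.08.
Supply is the less elastic side, so consumers bear the smaller share.

Consumers' share ≈ 0.08.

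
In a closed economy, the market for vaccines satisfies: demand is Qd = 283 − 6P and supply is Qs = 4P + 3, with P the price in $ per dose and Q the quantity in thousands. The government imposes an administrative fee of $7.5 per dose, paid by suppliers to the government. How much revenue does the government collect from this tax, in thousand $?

Tax revenue = $727.5 thousand.

Without the tax, 283 − 6P = 4P + 3 gives 10P = 280, so P* = $28 and Q* = 115.
With the tax collected from suppliers, supply shifts: Qs = 4(P − 7.5) + 3.
New equilibrium: buyers pay $31, suppliers receive $23.5, Q = 97. (Wedge: Pb − Ps = 7.5.)
Revenue = t · Q = 7.5 · 97 = $727.5.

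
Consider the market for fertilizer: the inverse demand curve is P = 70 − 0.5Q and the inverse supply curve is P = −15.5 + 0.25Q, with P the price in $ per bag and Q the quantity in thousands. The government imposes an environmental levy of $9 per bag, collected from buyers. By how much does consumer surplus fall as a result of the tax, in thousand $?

Rewrite in direct form: Qd = 140 − 2P and Qs = 4P + 62.
Without the tax, 140 − 2P = 4P + 62 gives 6P = 78, so P* = $13 and Q* = 114.
With the tax collected from buyers, demand (in seller-price terms) shifts: Qd = 140 − 2(P + 9).
Solving gives Q = 102 with buyers paying $19 and sellers receiving $10 (the $9 wedge).
ΔCS is the trapezoid between Q = 102 and Q = 114 of height $6: ½ · (114 + 102) · 6 = $648.

Consumer surplus falls by $648 thousand.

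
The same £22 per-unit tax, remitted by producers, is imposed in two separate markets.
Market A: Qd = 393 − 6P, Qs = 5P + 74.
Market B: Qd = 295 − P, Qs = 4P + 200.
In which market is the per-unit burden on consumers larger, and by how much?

Market B, by £7.6.

Market A: pre-tax P* = £29, Q* = 219; post-tax Q = 159; per-unit burden on consumers = £10.
Market B: pre-tax P* = £19, Q* = 276; post-tax Q = 258.4; per-unit burden on consumers = £17.6.
Difference: £10 vs £17.6 → market B is larger by £7.6.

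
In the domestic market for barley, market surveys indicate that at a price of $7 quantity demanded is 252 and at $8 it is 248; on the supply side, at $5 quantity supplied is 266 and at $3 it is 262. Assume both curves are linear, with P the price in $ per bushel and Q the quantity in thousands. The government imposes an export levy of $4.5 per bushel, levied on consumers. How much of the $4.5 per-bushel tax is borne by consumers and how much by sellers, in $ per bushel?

Demand slope: (248 − 252)/(8 − 7) = -4, so Qd = 280 − 4P.
Supply slope: (262 − 266)/(3 − 5) = 2, so Qs = 2P + 256.
Before the tax: set 280 − 4P = 2P + 256 → P* = $4, Q* = 264.
With the tax collected from consumers, demand (in seller-price terms) shifts: Qd = 280 − 4(P + 4.5).
New equilibrium: consumers pay $5.5, sellers receive $1, Q = 258. (Wedge: Pb − Ps = 4.5.)
Burden on consumers: $1.5; on sellers: $3. (They sum to $4.5.)
The less price-elastic side of the market bears the larger share of a per-unit tax.

Consumers bear $1.5 per bushel; sellers bear $3 per bushel.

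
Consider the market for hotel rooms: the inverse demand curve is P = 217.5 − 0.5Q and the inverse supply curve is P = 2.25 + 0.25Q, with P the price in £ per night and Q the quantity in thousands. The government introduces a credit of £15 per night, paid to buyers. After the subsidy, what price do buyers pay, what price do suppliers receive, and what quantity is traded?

Rewrite in direct form: Qd = 435 − 2P and Qs = 4P − 9.
Before the subsidy: set 435 − 2P = 4P − 9 → P* = £74, Q* = 287.
With a per-unit subsidy paid to buyers, each effectively pays P − 15, so demand becomes Qd = 435 − 2(P − 15).
New equilibrium: buyers pay £64, suppliers receive £79, Q = 307. (Wedge: Pb − Ps = −15.)

Buyers pay £64; suppliers receive £79; quantity = 307.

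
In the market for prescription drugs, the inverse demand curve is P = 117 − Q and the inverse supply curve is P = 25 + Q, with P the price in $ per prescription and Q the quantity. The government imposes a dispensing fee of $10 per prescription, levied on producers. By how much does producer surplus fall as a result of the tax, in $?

Producer surplus falls by $217.5.

Inverting to Q(P) form: Qd = 117 − P; Qs = P − 25.
Before the tax: set 117 − P = P − 25 → P* = $71, Q* = 46.
With the tax collected from producers, supply shifts: Qs = (P − 10) − 25.
New equilibrium: buyers pay $76, producers receive $66, Q = 41. (Wedge: Pb − Ps = 10.)
ΔPS is the trapezoid between Q = 41 and Q = 46 of height $5: ½ · (46 + 41) · 5 = $217.5.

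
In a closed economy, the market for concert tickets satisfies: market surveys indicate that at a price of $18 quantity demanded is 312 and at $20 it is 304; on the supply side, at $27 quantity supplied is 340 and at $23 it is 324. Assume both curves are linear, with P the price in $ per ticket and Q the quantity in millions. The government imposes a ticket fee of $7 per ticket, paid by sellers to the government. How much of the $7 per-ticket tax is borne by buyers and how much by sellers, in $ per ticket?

Buyers bear $3.5 per ticket; sellers bear $3.5 per ticket.

Demand slope: (304 − 312)/(20 − 18) = -4, so Qd = 384 − 4P.
Supply slope: (324 − 340)/(23 − 27) = 4, so Qs = 4P + 232.
Without the tax, 384 − 4P = 4P + 232 gives 8P = 152, so P* = $19 and Q* = 308.
With the tax collected from sellers, supply shifts: Qs = 4(P − 7) + 232.
Solving gives Q = 294 with buyers paying $22.5 and sellers receiving $15.5 (the $7 wedge).
Burden on buyers: $3.5; on sellers: $3.5. (They sum to $7.)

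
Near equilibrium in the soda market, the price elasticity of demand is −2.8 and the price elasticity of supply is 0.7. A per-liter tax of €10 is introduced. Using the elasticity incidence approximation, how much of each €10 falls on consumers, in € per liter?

Consumers bear ≈ €2 per liter.

Incidence ratio: consumers' share ≈ εs / (εs + |εd|) = 0.7 / (0.7 + 2.8) = 0.2.
So consumers bear ≈ 0.2 × €10 = €2; sellers bear €8.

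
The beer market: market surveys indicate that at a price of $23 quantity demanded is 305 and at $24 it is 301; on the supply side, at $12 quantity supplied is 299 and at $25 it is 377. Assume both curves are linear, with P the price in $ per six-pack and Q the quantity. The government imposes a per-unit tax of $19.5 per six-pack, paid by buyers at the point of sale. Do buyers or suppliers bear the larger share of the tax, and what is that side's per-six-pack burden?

Buyers bear the larger share: $11.7 per six-pack.

Demand slope: (301 − 305)/(24 − 23) = -4, so Qd = 397 − 4P.
Supply slope: (377 − 299)/(25 − 12) = 6, so Qs = 6P + 227.
Before the tax: set 397 − 4P = 6P + 227 → P* = $17, Q* = 329.
With the tax collected from buyers, demand (in seller-price terms) shifts: Qd = 397 − 4(P + 19.5).
Solving gives Q = 282.2 with buyers paying $28.7 and suppliers receiving $9.2 (the $19.5 wedge).
Per-six-pack burden: buyers $11.7, suppliers $7.8.
Buyers take the larger share because demand is less price-elastic here (demand slope 4 vs supply slope 6).
The less price-elastic side of the market bears the larger share of a per-unit tax.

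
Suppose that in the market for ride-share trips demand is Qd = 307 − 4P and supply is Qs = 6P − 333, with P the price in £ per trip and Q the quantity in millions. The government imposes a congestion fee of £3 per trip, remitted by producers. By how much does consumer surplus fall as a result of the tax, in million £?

Before the tax: set 307 − 4P = 6P − 333 → P* = £64, Q* = 51.
With the tax collected from producers, supply shifts: Qs = 6(P − 3) − 333.
Solving gives Q = 43.8 with buyers paying £65.8 and producers receiving £62.8 (the £3 wedge).
ΔCS is the trapezoid between Q = 43.8 and Q = 51 of height £1.8: ½ · (51 + 43.8) · 1.8 = £85.32.

Consumer surplus falls by £85.32 million.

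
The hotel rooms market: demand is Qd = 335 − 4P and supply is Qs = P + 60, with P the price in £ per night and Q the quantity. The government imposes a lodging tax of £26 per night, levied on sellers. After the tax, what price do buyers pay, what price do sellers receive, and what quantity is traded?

Without the tax, 335 − 4P = P + 60 gives 5P = 275, so P* = £55 and Q* = 115.
With the tax collected from sellers, supply shifts: Qs = (P − 26) + 60.
New equilibrium: buyers pay £60.2, sellers receive £34.2, Q = 94.2. (Wedge: Pb − Ps = 26.)
The less price-elastic side of the market bears the larger share of a per-unit tax.

Buyers pay £60.2; sellers receive £34.2; quantity = 94.2.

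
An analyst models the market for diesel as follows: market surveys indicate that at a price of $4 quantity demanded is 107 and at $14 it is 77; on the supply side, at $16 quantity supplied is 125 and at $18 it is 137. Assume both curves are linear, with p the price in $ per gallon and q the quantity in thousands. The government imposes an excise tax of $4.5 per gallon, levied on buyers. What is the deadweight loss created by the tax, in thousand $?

Demand slope: (77 − 107)/(14 − 4) = -3, so qd = 119 − 3p.
Supply slope: (137 − 125)/(18 − 16) = 6, so qs = 6p + 29.
Before the tax: set 119 − 3p = 6p + 29 → p* = $10, q* = 89.
With the tax collected from buyers, demand (in seller-price terms) shifts: qd = 119 − 3(p + 4.5).
New equilibrium: buyers pay $13, producers receive $8.5, q = 80. (Wedge: pb − ps = 4.5.)
Quantity falls by |ΔQ| = |89 − 80| = 9.
DWL = ½ · t · |ΔQ| = ½ · 4.5 · 9 = $20.25.

Deadweight loss = $20.25 thousand.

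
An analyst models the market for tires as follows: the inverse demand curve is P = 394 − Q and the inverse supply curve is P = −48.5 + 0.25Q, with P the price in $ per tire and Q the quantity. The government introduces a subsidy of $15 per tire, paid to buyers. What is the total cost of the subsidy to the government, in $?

Rewrite in direct form: Qd = 394 − P and Qs = 4P + 194.
Before the subsidy: set 394 − P = 4P + 194 → P* = $40, Q* = 354.
With a per-unit subsidy paid to buyers, each effectively pays P − 15, so demand becomes Qd = 394 − (P − 15).
Solving gives Q = 366 with buyers paying $28 and sellers receiving $43 (the $15 wedge).
Outlay = t · Q = 15 · 366 = $5490.

Government outlay = $5490.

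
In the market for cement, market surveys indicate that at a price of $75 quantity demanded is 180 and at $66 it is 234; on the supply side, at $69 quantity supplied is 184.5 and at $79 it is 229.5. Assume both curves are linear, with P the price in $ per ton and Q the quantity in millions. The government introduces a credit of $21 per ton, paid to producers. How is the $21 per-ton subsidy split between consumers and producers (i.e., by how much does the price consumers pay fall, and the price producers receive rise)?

Consumers gain $9 per ton; producers gain $12 per ton.

Demand slope: (234 − 180)/(66 − 75) = -6, so Qd = 630 − 6P.
Supply slope: (229.5 − 184.5)/(79 − 69) = 4.5, so Qs = 4.5P − 126.
Before the subsidy: set 630 − 6P = 4.5P − 126 → P* = $72, Q* = 198.
With a per-unit subsidy paid to producers, each receives P + 21 per unit sold, so supply becomes Qs = 4.5(P + 21) − 126.
Solving gives Q = 252 with consumers paying $63 and producers receiving $84 (the $21 wedge).
Gain to consumers: $9; to producers: $12. (They sum to $21.)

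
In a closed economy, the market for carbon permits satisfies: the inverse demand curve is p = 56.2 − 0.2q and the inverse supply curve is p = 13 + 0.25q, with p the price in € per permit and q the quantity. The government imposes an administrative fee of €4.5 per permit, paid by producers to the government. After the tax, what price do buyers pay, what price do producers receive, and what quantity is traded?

Rewrite in direct form: qd = 281 − 5p and qs = 4p − 52.
Without the tax, 281 − 5p = 4p − 52 gives 9p = 333, so p* = €37 and q* = 96.
With the tax collected from producers, supply shifts: qs = 4(p − 4.5) − 52.
New equilibrium: buyers pay €39, producers receive €34.5, q = 86. (Wedge: pb − ps = 4.5.)
The less price-elastic side of the market bears the larger share of a per-unit tax.

Buyers pay €39; producers receive €34.5; quantity = 86.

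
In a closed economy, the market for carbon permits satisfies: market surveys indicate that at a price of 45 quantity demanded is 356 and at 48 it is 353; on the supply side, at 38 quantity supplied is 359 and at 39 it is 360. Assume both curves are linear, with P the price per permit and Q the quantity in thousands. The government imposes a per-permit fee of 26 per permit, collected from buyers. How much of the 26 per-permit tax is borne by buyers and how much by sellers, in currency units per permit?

Demand slope: (353 − 356)/(48 − 45) = -1, so Qd = 401 − P.
Supply slope: (360 − 359)/(39 − 38) = 1, so Qs = P + 321.
Without the tax, 401 − P = P + 321 gives 2P = 80, so P* = 40 and Q* = 361.
With the tax collected from buyers, demand (in seller-price terms) shifts: Qd = 401 − (P + 26).
Solving gives Q = 348 with buyers paying 53 and sellers receiving 27 (the 26 wedge).
Burden on buyers: 13; on sellers: 13. (They sum to 26.)

Buyers bear 13 per permit; sellers bear 13 per permit.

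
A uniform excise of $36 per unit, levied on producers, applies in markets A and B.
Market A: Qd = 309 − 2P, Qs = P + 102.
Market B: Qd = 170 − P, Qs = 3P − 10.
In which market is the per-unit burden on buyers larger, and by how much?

Market A: pre-tax P* = $69, Q* = 171; post-tax Q = 147; per-unit burden on buyers = $12.
Market B: pre-tax P* = $45, Q* = 125; post-tax Q = 98; per-unit burden on buyers = $27.
Difference: $12 vs $27 → market B is larger by $15.

Market B, by $15.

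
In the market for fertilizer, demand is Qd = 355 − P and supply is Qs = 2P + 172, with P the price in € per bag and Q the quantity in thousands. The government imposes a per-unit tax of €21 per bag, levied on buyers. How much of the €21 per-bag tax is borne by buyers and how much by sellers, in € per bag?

Buyers bear €14 per bag; sellers bear €7 per bag.

Without the tax, 355 − P = 2P + 172 gives 3P = 183, so P* = €61 and Q* = 294.
With the tax collected from buyers, demand (in seller-price terms) shifts: Qd = 355 − (P + 21).
Solving gives Q = 280 with buyers paying €75 and sellers receiving €54 (the €21 wedge).
Burden on buyers: €14; on sellers: €7. (They sum to €21.)
The less price-elastic side of the market bears the larger share of a per-unit tax.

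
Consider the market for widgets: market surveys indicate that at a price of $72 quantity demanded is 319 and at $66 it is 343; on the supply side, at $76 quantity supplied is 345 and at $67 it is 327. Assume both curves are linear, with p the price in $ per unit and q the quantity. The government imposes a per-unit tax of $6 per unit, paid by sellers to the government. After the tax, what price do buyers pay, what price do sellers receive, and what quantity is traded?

Demand slope: (343 − 319)/(66 − 72) = -4, so qd = 607 − 4p.
Supply slope: (327 − 345)/(67 − 76) = 2, so qs = 2p + 193.
Before the tax: set 607 − 4p = 2p + 193 → p* = $69, q* = 331.
With the tax collected from sellers, supply shifts: qs = 2(p − 6) + 193.
New equilibrium: buyers pay $71, sellers receive $65, q = 323. (Wedge: pb − ps = 6.)
The less price-elastic side of the market bears the larger share of a per-unit tax.

Buyers pay $71; sellers receive $65; quantity = 323.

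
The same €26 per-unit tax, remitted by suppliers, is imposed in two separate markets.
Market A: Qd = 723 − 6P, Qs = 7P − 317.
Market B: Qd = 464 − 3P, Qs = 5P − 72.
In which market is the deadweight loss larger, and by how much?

Market A: pre-tax P* = €80, Q* = 243; post-tax Q = 159; deadweight loss = €1092.
Market B: pre-tax P* = €67, Q* = 263; post-tax Q = 214.25; deadweight loss = €633.75.
Difference: €1092 vs €633.75 → market A is larger by €458.25.

Market A, by €458.25.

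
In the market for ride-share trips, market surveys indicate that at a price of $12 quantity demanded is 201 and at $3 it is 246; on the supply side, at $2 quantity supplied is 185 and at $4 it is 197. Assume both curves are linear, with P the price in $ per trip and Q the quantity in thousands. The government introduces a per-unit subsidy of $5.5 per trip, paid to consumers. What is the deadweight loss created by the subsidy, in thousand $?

Deadweight loss = $41.25 thousand.

Demand slope: (246 − 201)/(3 − 12) = -5, so Qd = 261 − 5P.
Supply slope: (197 − 185)/(4 − 2) = 6, so Qs = 6P + 173.
Before the subsidy: set 261 − 5P = 6P + 173 → P* = $8, Q* = 221.
With a per-unit subsidy paid to consumers, each effectively pays P − 5.5, so demand becomes Qd = 261 − 5(P − 5.5).
New equilibrium: consumers pay $5, producers receive $10.5, Q = 236. (Wedge: Pb − Ps = −5.5.)
Quantity rises by |ΔQ| = |221 − 236| = 15.
DWL = ½ · t · |ΔQ| = ½ · 5.5 · 15 = $41.25.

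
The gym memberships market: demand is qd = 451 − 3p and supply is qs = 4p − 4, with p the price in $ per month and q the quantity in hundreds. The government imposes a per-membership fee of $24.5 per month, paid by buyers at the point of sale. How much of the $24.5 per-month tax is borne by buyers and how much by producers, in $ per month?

Buyers bear $14 per month; producers bear $10.5 per month.

Before the tax: set 451 − 3p = 4p − 4 → p* = $65, q* = 256.
With the tax collected from buyers, demand (in seller-price terms) shifts: qd = 451 − 3(p + 24.5).
New equilibrium: buyers pay $79, producers receive $54.5, q = 214. (Wedge: pb − ps = 24.5.)
Burden on buyers: $14; on producers: $10.5. (They sum to $24.5.)
The less price-elastic side of the market bears the larger share of a per-unit tax.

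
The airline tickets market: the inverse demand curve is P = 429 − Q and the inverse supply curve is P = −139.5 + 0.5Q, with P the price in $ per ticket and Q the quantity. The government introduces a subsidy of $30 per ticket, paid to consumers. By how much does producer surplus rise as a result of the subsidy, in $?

Rewrite in direct form: Qd = 429 − P and Qs = 2P + 279.
Without the subsidy, 429 − P = 2P + 279 gives 3P = 150, so P* = $50 and Q* = 379.
With a per-unit subsidy paid to consumers, each effectively pays P − 30, so demand becomes Qd = 429 − (P − 30).
Solving gives Q = 399 with consumers paying $30 and producers receiving $60 (the $30 wedge).
ΔPS is the trapezoid between Q = 399 and Q = 379 of height $10: ½ · (379 + 399) · 10 = $3890.

Producer surplus rises by $3890.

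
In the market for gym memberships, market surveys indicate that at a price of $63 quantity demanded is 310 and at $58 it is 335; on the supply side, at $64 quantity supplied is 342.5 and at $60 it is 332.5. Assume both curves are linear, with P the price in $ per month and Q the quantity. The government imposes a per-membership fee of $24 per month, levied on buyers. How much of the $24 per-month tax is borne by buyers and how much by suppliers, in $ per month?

Demand slope: (335 − 310)/(58 − 63) = -5, so Qd = 625 − 5P.
Supply slope: (332.5 − 342.5)/(60 − 64) = 2.5, so Qs = 2.5P + 182.5.
Without the tax, 625 − 5P = 2.5P + 182.5 gives 7.5P = 442.5, so P* = $59 and Q* = 330.
With the tax collected from buyers, demand (in seller-price terms) shifts: Qd = 625 − 5(P + 24).
Solving gives Q = 290 with buyers paying $67 and suppliers receiving $43 (the $24 wedge).
Burden on buyers: $8; on suppliers: $16. (They sum to $24.)

Buyers bear $8 per month; suppliers bear $16 per month.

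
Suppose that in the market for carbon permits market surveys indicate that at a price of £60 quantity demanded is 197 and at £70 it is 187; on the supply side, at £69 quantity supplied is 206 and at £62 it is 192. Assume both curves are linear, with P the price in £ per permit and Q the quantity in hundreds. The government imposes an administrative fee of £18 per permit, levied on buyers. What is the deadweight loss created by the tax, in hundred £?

Demand slope: (187 − 197)/(70 − 60) = -1, so Qd = 257 − P.
Supply slope: (192 − 206)/(62 − 69) = 2, so Qs = 2P + 68.
Before the tax: set 257 − P = 2P + 68 → P* = £63, Q* = 194.
With the tax collected from buyers, demand (in seller-price terms) shifts: Qd = 257 − (P + 18).
Solving gives Q = 182 with buyers paying £75 and sellers receiving £57 (the £18 wedge).
Quantity falls by |ΔQ| = |194 − 182| = 12.
DWL = ½ · t · |ΔQ| = ½ · 18 · 12 = £108.

Deadweight loss = £108 hundred.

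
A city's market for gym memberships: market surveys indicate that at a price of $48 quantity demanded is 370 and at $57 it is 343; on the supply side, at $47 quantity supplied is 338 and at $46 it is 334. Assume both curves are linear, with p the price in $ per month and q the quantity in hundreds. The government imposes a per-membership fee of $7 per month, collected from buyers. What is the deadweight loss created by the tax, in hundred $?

Demand slope: (343 − 370)/(57 − 48) = -3, so qd = 514 − 3p.
Supply slope: (334 − 338)/(46 − 47) = 4, so qs = 4p + 150.
Before the tax: set 514 − 3p = 4p + 150 → p* = $52, q* = 358.
With the tax collected from buyers, demand (in seller-price terms) shifts: qd = 514 − 3(p + 7).
Solving gives q = 346 with buyers paying $56 and sellers receiving $49 (the $7 wedge).
Quantity falls by |ΔQ| = |358 − 346| = 12.
DWL = ½ · t · |ΔQ| = ½ · 7 · 12 = $42.

Deadweight loss = $42 hundred.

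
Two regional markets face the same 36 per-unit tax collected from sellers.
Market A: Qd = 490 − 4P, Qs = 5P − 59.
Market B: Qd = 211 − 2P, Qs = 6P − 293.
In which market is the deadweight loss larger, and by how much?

Market A, by 468.

Market A: pre-tax P* = 61, Q* = 246; post-tax Q = 166; deadweight loss = 1440.
Market B: pre-tax P* = 63, Q* = 85; post-tax Q = 31; deadweight loss = 972.
Difference: 1440 vs 972 → market A is larger by 468.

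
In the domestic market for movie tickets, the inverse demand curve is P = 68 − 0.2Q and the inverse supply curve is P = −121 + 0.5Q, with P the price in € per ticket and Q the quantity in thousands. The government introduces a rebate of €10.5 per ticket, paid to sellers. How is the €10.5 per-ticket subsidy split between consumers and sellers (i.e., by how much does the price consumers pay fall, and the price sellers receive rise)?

Consumers gain €3 per ticket; sellers gain €7.5 per ticket.

Inverting to Q(P) form: Qd = 340 − 5P; Qs = 2P + 242.
Before the subsidy: set 340 − 5P = 2P + 242 → P* = €14, Q* = 270.
With a per-unit subsidy paid to sellers, each receives P + 10.5 per unit sold, so supply becomes Qs = 2(P + 10.5) + 242.
Solving gives Q = 285 with consumers paying €11 and sellers receiving €21.5 (the €10.5 wedge).
Gain to consumers: €3; to sellers: €7.5. (They sum to €10.5.)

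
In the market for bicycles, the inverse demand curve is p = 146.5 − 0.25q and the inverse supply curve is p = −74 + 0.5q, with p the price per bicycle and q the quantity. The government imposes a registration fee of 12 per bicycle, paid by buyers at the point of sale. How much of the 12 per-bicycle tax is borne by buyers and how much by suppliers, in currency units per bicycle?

Rewrite in direct form: qd = 586 − 4p and qs = 2p + 148.
Without the tax, 586 − 4p = 2p + 148 gives 6p = 438, so p* = 73 and q* = 294.
With the tax collected from buyers, demand (in seller-price terms) shifts: qd = 586 − 4(p + 12).
Solving gives q = 278 with buyers paying 77 and suppliers receiving 65 (the 12 wedge).
Burden on buyers: 4; on suppliers: 8. (They sum to 12.)

Buyers bear 4 per bicycle; suppliers bear 8 per bicycle.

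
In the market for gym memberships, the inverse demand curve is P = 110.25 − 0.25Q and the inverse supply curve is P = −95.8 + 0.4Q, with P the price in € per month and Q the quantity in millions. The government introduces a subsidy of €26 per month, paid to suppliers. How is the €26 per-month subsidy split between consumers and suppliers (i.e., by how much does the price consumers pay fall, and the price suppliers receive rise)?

Consumers gain €10 per month; suppliers gain €16 per month.

Inverting to Q(P) form: Qd = 441 − 4P; Qs = 2.5P + 239.5.
Before the subsidy: set 441 − 4P = 2.5P + 239.5 → P* = €31, Q* = 317.
With a per-unit subsidy paid to suppliers, each receives P + 26 per unit sold, so supply becomes Qs = 2.5(P + 26) + 239.5.
Solving gives Q = 357 with consumers paying €21 and suppliers receiving €47 (the €26 wedge).
Gain to consumers: €10; to suppliers: €16. (They sum to €26.)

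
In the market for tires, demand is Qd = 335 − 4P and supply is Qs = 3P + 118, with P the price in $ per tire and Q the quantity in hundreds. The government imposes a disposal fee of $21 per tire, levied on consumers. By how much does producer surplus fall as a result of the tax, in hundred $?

Producer surplus falls by $2316 hundred.

Without the tax, 335 − 4P = 3P + 118 gives 7P = 217, so P* = $31 and Q* = 211.
With the tax collected from consumers, demand (in seller-price terms) shifts: Qd = 335 − 4(P + 21).
New equilibrium: consumers pay $40, sellers receive $19, Q = 175. (Wedge: Pb − Ps = 21.)
ΔPS is the trapezoid between Q = 175 and Q = 211 of height $12: ½ · (211 + 175) · 12 = $2316.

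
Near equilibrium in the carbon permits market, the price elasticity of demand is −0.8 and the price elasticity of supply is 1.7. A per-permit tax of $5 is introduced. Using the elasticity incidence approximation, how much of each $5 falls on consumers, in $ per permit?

Incidence ratio: consumers' share ≈ εs / (εs + |εd|) = 1.7 / (1.7 + 0.8) = 0.68.
So consumers bear ≈ 0.68 × $5 = $3.4; suppliers bear $1.6.

Consumers bear ≈ $3.4 per permit.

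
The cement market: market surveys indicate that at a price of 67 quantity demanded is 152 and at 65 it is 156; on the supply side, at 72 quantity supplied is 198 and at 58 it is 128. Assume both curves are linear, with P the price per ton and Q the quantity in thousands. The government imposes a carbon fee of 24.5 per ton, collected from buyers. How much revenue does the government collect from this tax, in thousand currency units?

Demand slope: (156 − 152)/(65 − 67) = -2, so Qd = 286 − 2P.
Supply slope: (128 − 198)/(58 − 72) = 5, so Qs = 5P − 162.
Before the tax: set 286 − 2P = 5P − 162 → P* = 64, Q* = 158.
With the tax collected from buyers, demand (in seller-price terms) shifts: Qd = 286 − 2(P + 24.5).
Solving gives Q = 123 with buyers paying 81.5 and sellers receiving 57 (the 24.5 wedge).
Revenue = t · Q = 24.5 · 123 = 3013.5.

Tax revenue = 3013.5 thousand.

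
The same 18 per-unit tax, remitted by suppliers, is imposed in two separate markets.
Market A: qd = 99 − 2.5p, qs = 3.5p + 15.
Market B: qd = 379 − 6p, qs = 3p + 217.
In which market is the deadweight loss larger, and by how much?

Market A: pre-tax p* = 14, q* = 64; post-tax q = 37.75; deadweight loss = 236.25.
Market B: pre-tax p* = 18, q* = 271; post-tax q = 235; deadweight loss = 324.
Difference: 236.25 vs 324 → market B is larger by 87.75.

Market B, by 87.75.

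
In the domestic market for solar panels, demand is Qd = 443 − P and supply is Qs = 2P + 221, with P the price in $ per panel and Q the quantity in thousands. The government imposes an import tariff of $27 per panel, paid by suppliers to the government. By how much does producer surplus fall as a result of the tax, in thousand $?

Before the tax: set 443 − P = 2P + 221 → P* = $74, Q* = 369.
With the tax collected from suppliers, supply shifts: Qs = 2(P − 27) + 221.
New equilibrium: buyers pay $92, suppliers receive $65, Q = 351. (Wedge: Pb − Ps = 27.)
ΔPS is the trapezoid between Q = 351 and Q = 369 of height $9: ½ · (369 + 351) · 9 = $3240.

Producer surplus falls by $3240 thousand.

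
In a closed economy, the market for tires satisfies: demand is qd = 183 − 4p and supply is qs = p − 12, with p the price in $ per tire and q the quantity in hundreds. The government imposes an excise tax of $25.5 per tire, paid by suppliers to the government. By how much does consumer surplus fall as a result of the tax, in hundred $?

Consumer surplus falls by $85.68 hundred.

Without the tax, 183 − 4p = p − 12 gives 5p = 195, so p* = $39 and q* = 27.
With the tax collected from suppliers, supply shifts: qs = (p − 25.5) − 12.
Solving gives q = 6.6 with buyers paying $44.1 and suppliers receiving $18.6 (the $25.5 wedge).
ΔCS is the trapezoid between Q = 6.6 and Q = 27 of height $5.1: ½ · (27 + 6.6) · 5.1 = $85.68.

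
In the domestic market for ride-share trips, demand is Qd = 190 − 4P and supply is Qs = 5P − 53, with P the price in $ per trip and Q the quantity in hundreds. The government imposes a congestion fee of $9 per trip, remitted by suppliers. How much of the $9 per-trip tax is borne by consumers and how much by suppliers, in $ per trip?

Consumers bear $5 per trip; suppliers bear $4 per trip.

Without the tax, 190 − 4P = 5P − 53 gives 9P = 243, so P* = $27 and Q* = 82.
With the tax collected from suppliers, supply shifts: Qs = 5(P − 9) − 53.
Solving gives Q = 62 with consumers paying $32 and suppliers receiving $23 (the $9 wedge).
Burden on consumers: $5; on suppliers: $4. (They sum to $9.)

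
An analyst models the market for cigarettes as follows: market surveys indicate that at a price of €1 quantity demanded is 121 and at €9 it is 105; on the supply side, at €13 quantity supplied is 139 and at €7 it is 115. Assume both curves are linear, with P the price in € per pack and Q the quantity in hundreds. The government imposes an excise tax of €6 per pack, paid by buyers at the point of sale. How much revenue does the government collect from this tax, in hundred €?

Demand slope: (105 − 121)/(9 − 1) = -2, so Qd = 123 − 2P.
Supply slope: (115 − 139)/(7 − 13) = 4, so Qs = 4P + 87.
Without the tax, 123 − 2P = 4P + 87 gives 6P = 36, so P* = €6 and Q* = 111.
With the tax collected from buyers, demand (in seller-price terms) shifts: Qd = 123 − 2(P + 6).
New equilibrium: buyers pay €10, producers receive €4, Q = 103. (Wedge: Pb − Ps = 6.)
Revenue = t · Q = 6 · 103 = €618.

Tax revenue = €618 hundred.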